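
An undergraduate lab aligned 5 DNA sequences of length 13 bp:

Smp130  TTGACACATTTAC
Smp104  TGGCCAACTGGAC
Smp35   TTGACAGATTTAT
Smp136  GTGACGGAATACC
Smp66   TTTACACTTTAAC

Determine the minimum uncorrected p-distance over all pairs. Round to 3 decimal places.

0.154

Pairwise Hamming distances:
  Smp130 vs Smp104: 6
  Smp130 vs Smp35: 2
  Smp130 vs Smp136: 6
  Smp130 vs Smp66: 3
  Smp104 vs Smp35: 7
  Smp104 vs Smp136: 10
  Smp104 vs Smp66: 7
  Smp35 vs Smp136: 6
  Smp35 vs Smp66: 5
  Smp136 vs Smp66: 7
The smallest is 2 mismatches, between Smp130 and Smp35; p = 2/13 = 0.154.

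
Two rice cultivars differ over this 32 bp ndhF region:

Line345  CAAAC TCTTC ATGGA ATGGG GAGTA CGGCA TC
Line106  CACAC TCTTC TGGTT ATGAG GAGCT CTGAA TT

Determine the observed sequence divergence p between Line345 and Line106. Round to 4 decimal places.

0.3438

Differing sites — 3:A/C; 11:A/T; 12:T/G; 14:G/T; 15:A/T; 19:G/A; 24:T/C; 25:A/T; 27:G/T; 29:C/A; 32:C/T.
There are 11 differences over 32 sites, so p = 11/32 = 0.3438.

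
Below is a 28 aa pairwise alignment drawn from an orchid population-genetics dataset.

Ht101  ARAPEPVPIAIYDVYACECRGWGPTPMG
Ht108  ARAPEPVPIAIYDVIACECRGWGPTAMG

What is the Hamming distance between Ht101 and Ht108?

2

Mismatches occur at site 15 (Y→I), site 26 (P→A).
That gives 2 mismatches out of 28 aligned sites, so the Hamming distance is 2.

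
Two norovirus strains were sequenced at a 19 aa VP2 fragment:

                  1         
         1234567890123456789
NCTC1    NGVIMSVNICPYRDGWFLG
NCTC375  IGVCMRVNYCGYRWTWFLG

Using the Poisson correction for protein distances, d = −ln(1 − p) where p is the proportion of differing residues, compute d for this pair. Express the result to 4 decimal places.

The sequences differ at positions 1 (N/I), 4 (I/C), 6 (S/R), 9 (I/Y), 11 (P/G), 14 (D/W), 15 (G/T).
p = 7/19 = 0.368421.
d = −ln(1 − 0.368421) = −ln(0.631579) = 0.4595.

0.4595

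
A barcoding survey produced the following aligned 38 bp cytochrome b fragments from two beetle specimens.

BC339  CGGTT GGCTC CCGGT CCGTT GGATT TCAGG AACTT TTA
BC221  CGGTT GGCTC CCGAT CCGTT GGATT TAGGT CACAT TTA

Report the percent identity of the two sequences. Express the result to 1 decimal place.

Mismatches occur at site 14 (G→A), site 27 (C→A), site 28 (A→G), site 30 (G→T), site 31 (A→C), site 34 (T→A).
32 of the 38 sites match, so the percent identity is 32/38 × 100 = 84.2%.

84.2%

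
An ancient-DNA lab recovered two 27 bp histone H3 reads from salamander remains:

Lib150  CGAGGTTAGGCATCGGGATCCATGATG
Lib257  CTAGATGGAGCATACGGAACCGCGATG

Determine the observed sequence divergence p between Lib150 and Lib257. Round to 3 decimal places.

The sequences differ at positions 2 (G/T), 5 (G/A), 7 (T/G), 8 (A/G), 9 (G/A), 14 (C/A), 15 (G/C), 19 (T/A), 22 (A/G), 23 (T/C).
There are 10 differences over 27 sites, so p = 10/27 = 0.370.

0.370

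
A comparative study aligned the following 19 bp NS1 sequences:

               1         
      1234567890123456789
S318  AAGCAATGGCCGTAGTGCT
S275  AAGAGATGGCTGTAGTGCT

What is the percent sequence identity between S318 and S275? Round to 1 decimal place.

Differing sites — 4:C/A; 5:A/G; 11:C/T.
16 of the 19 sites match, so the percent identity is 16/19 × 100 = 84.2%.

84.2%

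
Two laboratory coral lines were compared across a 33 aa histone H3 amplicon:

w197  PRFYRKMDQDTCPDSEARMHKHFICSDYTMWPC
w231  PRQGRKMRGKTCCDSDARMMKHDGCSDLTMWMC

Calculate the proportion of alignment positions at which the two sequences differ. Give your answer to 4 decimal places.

Mismatches occur at site 3 (F↔Q), site 4 (Y↔G), site 8 (D↔R), site 9 (Q↔G), site 10 (D↔K), site 13 (P↔C), site 16 (E↔D), site 20 (H↔M), site 23 (F↔D), site 24 (I↔G), site 28 (Y↔L), site 32 (P↔M).
There are 12 differences over 33 sites, so p = 12/33 = 0.3636.

0.3636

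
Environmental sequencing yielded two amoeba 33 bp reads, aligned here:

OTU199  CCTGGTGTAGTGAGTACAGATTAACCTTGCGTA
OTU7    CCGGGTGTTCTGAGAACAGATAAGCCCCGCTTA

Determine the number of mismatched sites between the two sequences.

9

Mismatches occur at site 3 (T/G), site 9 (A/T), site 10 (G/C), site 15 (T/A), site 22 (T/A), site 24 (A/G), site 27 (T/C), site 28 (T/C), site 31 (G/T).
That gives 9 mismatches out of 33 aligned sites, so the Hamming distance is 9.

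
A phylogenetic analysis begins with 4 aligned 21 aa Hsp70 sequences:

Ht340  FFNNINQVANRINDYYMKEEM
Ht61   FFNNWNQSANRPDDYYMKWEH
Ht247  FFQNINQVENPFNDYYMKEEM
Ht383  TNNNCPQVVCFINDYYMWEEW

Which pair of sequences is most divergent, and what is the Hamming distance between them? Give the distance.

13

Pairwise Hamming distances:
  Ht340 vs Ht61: 6
  Ht340 vs Ht247: 4
  Ht340 vs Ht383: 9
  Ht61 vs Ht247: 9
  Ht61 vs Ht383: 13
  Ht247 vs Ht383: 11
The largest is 13, between Ht61 and Ht383.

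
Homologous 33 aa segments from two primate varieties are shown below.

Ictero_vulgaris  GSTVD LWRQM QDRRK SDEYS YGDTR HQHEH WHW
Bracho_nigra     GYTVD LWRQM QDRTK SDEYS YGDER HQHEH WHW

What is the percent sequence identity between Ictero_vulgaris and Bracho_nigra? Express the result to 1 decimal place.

The sequences differ at positions 2 (S/Y), 14 (R/T), 24 (T/E).
30 of the 33 sites match, so the percent identity is 30/33 × 100 = 90.9%.

90.9%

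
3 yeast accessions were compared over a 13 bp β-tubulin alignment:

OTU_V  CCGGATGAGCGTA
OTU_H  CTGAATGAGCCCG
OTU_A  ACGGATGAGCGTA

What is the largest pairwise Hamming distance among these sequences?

Pairwise Hamming distances:
  OTU_V vs OTU_H: 5
  OTU_V vs OTU_A: 1
  OTU_H vs OTU_A: 6
The largest is 6, between OTU_H and OTU_A.

6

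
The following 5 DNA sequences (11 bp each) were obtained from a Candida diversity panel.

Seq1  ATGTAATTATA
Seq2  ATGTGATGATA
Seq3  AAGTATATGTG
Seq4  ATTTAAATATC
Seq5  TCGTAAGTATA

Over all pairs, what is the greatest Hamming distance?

Pairwise Hamming distances:
  Seq1 vs Seq2: 2
  Seq1 vs Seq3: 5
  Seq1 vs Seq4: 3
  Seq1 vs Seq5: 3
  Seq2 vs Seq3: 7
  Seq2 vs Seq4: 5
  Seq2 vs Seq5: 5
  Seq3 vs Seq4: 5
  Seq3 vs Seq5: 6
  Seq4 vs Seq5: 5
The largest is 7, between Seq2 and Seq3.

7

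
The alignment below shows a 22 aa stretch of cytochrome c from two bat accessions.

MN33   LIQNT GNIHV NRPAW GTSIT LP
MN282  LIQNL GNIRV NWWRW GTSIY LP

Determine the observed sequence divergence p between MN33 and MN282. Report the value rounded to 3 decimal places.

Mismatches occur at site 5 (T→L), site 9 (H→R), site 12 (R→W), site 13 (P→W), site 14 (A→R), site 20 (T→Y).
There are 6 differences over 22 sites, so p = 6/22 = 0.273.

0.273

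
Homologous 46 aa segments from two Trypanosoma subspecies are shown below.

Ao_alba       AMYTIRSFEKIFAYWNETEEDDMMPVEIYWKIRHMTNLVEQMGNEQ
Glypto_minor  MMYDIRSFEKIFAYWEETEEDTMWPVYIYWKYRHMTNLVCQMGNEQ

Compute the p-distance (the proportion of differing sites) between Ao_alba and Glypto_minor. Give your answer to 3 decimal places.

Differing sites — 1:A/M; 4:T/D; 16:N/E; 22:D/T; 24:M/W; 27:E/Y; 32:I/Y; 40:E/C.
There are 8 differences over 46 sites, so p = 8/46 = 0.174.

0.174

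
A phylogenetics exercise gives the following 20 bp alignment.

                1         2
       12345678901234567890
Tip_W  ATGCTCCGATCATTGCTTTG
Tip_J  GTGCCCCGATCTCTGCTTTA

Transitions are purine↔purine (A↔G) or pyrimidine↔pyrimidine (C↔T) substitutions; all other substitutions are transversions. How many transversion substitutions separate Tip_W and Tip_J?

1

Mismatches occur at site 1 (A/G, transition), site 5 (T/C, transition), site 12 (A/T, transversion), site 13 (T/C, transition), site 20 (G/A, transition).
Of the 5 differences, 4 transitions and 1 transversion, so the answer is 1.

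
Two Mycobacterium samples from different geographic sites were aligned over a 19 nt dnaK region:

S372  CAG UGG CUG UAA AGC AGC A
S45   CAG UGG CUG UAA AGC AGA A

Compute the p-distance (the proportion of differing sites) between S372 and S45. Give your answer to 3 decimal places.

A single mismatch occurs at site 18 (C/A).
There are 1 differences over 19 sites, so p = 1/19 = 0.053.

0.053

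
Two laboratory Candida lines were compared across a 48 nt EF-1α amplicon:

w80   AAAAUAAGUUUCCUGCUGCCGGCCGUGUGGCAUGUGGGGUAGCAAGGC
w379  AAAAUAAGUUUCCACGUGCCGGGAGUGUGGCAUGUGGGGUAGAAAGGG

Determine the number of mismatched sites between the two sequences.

The sequences differ at positions 14 (U/A), 15 (G/C), 16 (C/G), 23 (C/G), 24 (C/A), 43 (C/A), 48 (C/G).
That gives 7 mismatches out of 48 aligned sites, so the Hamming distance is 7.

7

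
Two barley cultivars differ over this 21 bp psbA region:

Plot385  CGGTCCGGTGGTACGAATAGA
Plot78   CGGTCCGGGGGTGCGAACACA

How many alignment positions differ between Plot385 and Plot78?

4

The sequences differ at positions 9 (T/G), 13 (A/G), 18 (T/C), 20 (G/C).
That gives 4 mismatches out of 21 aligned sites, so the Hamming distance is 4.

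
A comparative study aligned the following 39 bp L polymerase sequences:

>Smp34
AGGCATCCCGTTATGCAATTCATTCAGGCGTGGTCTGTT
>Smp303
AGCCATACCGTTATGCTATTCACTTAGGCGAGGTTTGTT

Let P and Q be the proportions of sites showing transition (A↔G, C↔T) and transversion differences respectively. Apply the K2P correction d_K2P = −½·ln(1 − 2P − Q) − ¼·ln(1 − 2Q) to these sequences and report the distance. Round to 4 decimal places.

The sequences differ at positions 3 (G/C, transversion), 7 (C/A, transversion), 17 (A/T, transversion), 23 (T/C, transition), 25 (C/T, transition), 31 (T/A, transversion), 35 (C/T, transition).
Of the 7 differences, 3 transitions and 4 transversions over 39 sites: P = 3/39 = 0.076923, Q = 4/39 = 0.102564.
d = −0.5·ln(0.743590) − 0.25·ln(0.794872) = −0.5·(-0.296265) − 0.25·(-0.229574) = 0.2055.

0.2055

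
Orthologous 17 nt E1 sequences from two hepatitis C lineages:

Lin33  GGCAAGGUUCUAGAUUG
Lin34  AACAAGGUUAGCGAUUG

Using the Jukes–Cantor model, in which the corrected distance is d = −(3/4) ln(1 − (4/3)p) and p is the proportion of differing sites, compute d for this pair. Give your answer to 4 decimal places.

0.3734

The sequences differ at positions 1 (G/A), 2 (G/A), 10 (C/A), 11 (U/G), 12 (A/C).
p = 5/17 = 0.294118.
d = −0.75 · ln(1 − (4/3)·0.294118) = −0.75 · ln(0.607843) = −0.75 · (-0.497839) = 0.3734.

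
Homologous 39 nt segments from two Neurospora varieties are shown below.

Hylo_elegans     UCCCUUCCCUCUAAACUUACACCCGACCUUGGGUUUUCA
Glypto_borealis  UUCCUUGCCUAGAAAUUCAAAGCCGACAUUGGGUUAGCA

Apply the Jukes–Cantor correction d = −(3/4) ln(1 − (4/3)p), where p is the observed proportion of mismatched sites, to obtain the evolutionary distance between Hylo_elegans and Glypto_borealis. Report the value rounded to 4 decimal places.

The sequences differ at positions 2 (C/U), 7 (C/G), 11 (C/A), 12 (U/G), 16 (C/U), 18 (U/C), 20 (C/A), 22 (C/G), 28 (C/A), 36 (U/A), 37 (U/G).
p = 11/39 = 0.282051.
d = −0.75 · ln(1 − (4/3)·0.282051) = −0.75 · ln(0.623932) = −0.75 · (-0.471714) = 0.3538.

0.3538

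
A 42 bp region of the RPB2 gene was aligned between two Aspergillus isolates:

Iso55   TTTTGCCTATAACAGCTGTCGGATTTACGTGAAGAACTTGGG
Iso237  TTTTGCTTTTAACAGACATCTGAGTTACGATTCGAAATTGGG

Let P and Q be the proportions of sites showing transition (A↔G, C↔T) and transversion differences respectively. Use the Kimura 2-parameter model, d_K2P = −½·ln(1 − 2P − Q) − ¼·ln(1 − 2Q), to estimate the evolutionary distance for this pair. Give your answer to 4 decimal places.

Differing sites — 7:C/T (Ti); 9:A/T (Tv); 16:C/A (Tv); 17:T/C (Ti); 18:G/A (Ti); 21:G/T (Tv); 24:T/G (Tv); 30:T/A (Tv); 31:G/T (Tv); 32:A/T (Tv); 33:A/C (Tv); 37:C/A (Tv).
Of the 12 differences, 3 transitions and 9 transversions over 42 sites: P = 3/42 = 0.071429, Q = 9/42 = 0.214286.
d = −0.5·ln(0.642856) − 0.25·ln(0.571428) = −0.5·(-0.441835) − 0.25·(-0.559617) = 0.3608.

0.3608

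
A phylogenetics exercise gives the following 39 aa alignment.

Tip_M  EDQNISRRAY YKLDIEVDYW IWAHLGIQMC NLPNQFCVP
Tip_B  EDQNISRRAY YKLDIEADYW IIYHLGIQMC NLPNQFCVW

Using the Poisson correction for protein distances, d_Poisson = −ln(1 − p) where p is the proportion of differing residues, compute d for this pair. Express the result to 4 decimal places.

Differing sites — 17:V/A; 22:W/I; 23:A/Y; 39:P/W.
p = 4/39 = 0.102564.
d = −ln(1 − 0.102564) = −ln(0.897436) = 0.1082.

0.1082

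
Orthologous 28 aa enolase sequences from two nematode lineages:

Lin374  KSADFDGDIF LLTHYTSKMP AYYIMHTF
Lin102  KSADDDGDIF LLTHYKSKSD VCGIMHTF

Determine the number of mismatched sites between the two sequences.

The sequences differ at positions 5 (F/D), 16 (T/K), 19 (M/S), 20 (P/D), 21 (A/V), 22 (Y/C), 23 (Y/G).
That gives 7 mismatches out of 28 aligned sites, so the Hamming distance is 7.

7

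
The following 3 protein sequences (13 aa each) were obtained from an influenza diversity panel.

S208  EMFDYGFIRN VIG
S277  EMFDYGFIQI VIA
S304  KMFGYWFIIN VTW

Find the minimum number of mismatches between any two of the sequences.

3

Pairwise Hamming distances:
  S208 vs S277: 3
  S208 vs S304: 6
  S277 vs S304: 7
The smallest is 3, between S208 and S277.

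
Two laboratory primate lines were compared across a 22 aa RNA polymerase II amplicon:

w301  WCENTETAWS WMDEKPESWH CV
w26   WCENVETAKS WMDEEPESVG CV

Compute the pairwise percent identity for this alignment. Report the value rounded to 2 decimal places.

Differing sites — 5:T/V; 9:W/K; 15:K/E; 19:W/V; 20:H/G.
17 of the 22 sites match, so the percent identity is 17/22 × 100 = 77.27%.

77.27%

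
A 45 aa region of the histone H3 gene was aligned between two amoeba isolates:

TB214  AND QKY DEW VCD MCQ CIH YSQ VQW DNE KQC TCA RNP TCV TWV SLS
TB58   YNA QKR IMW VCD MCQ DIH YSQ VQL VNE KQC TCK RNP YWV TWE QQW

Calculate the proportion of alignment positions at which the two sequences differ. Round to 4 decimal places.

0.3333

The sequences differ at positions 1 (A/Y), 3 (D/A), 6 (Y/R), 7 (D/I), 8 (E/M), 16 (C/D), 24 (W/L), 25 (D/V), 33 (A/K), 37 (T/Y), 38 (C/W), 42 (V/E), 43 (S/Q), 44 (L/Q), 45 (S/W).
There are 15 differences over 45 sites, so p = 15/45 = 0.3333.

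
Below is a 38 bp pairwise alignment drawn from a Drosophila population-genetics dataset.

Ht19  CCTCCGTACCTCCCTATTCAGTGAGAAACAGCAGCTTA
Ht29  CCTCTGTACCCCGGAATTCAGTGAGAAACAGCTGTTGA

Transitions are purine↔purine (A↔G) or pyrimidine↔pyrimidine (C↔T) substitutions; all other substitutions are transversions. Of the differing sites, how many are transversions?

5

The sequences differ at positions 5 (C/T, transition), 11 (T/C, transition), 13 (C/G, transversion), 14 (C/G, transversion), 15 (T/A, transversion), 33 (A/T, transversion), 35 (C/T, transition), 37 (T/G, transversion).
Of the 8 differences, 3 transitions and 5 transversions, so the answer is 5.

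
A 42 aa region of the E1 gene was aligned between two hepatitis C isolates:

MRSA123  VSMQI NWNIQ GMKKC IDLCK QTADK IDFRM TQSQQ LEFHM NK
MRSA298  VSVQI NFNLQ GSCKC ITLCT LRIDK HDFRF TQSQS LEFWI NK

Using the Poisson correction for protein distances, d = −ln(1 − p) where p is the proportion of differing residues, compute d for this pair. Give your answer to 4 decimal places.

Mismatches occur at site 3 (M/V), site 7 (W/F), site 9 (I/L), site 12 (M/S), site 13 (K/C), site 17 (D/T), site 20 (K/T), site 21 (Q/L), site 22 (T/R), site 23 (A/I), site 26 (I/H), site 30 (M/F), site 35 (Q/S), site 39 (H/W), site 40 (M/I).
p = 15/42 = 0.357143.
d = −ln(1 − 0.357143) = −ln(0.642857) = 0.4418.

0.4418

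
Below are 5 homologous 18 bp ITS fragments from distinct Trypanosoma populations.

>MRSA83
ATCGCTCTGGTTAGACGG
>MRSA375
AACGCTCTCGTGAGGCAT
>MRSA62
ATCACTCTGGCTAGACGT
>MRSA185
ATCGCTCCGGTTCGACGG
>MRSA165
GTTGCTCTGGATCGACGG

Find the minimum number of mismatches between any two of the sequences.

2

Pairwise Hamming distances:
  MRSA83 vs MRSA375: 6
  MRSA83 vs MRSA62: 3
  MRSA83 vs MRSA185: 2
  MRSA83 vs MRSA165: 4
  MRSA375 vs MRSA62: 7
  MRSA375 vs MRSA185: 8
  MRSA375 vs MRSA165: 10
  MRSA62 vs MRSA185: 5
  MRSA62 vs MRSA165: 6
  MRSA185 vs MRSA165: 4
The smallest is 2, between MRSA83 and MRSA185.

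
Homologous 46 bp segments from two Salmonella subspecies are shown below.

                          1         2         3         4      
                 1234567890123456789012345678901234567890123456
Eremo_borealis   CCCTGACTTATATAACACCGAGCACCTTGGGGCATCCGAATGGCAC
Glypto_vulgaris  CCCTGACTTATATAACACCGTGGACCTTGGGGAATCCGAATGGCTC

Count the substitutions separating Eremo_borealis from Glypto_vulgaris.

4

Mismatches occur at site 21 (A/T), site 23 (C/G), site 33 (C/A), site 45 (A/T).
That gives 4 mismatches out of 46 aligned sites, so the Hamming distance is 4.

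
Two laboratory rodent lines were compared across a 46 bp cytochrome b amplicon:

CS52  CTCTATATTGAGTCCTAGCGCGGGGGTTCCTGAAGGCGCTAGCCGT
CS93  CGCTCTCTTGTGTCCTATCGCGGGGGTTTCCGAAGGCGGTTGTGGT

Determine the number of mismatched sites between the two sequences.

The sequences differ at positions 2 (T/G), 5 (A/C), 7 (A/C), 11 (A/T), 18 (G/T), 29 (C/T), 31 (T/C), 39 (C/G), 41 (A/T), 43 (C/T), 44 (C/G).
That gives 11 mismatches out of 46 aligned sites, so the Hamming distance is 11.

11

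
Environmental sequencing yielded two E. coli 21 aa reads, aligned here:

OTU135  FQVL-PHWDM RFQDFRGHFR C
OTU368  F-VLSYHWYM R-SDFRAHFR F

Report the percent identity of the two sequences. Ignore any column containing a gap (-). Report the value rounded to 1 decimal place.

Excluding the 3 gap columns leaves 18 comparable sites.
Mismatches occur at site 6 (P↔Y), site 9 (D↔Y), site 13 (Q↔S), site 17 (G↔A), site 21 (C↔F).
13 of the 18 comparable sites match, so the percent identity is 13/18 × 100 = 72.2%.

72.2%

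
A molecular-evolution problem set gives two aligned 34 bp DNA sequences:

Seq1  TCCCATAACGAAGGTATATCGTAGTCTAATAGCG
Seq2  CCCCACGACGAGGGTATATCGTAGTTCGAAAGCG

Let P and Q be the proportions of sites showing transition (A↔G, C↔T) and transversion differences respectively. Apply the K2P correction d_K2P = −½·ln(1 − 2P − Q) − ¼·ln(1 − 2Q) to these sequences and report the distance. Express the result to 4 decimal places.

The sequences differ at positions 1 (T/C, transition), 6 (T/C, transition), 7 (A/G, transition), 12 (A/G, transition), 26 (C/T, transition), 27 (T/C, transition), 28 (A/G, transition), 30 (T/A, transversion).
Of the 8 differences, 7 transitions and 1 transversion over 34 sites: P = 7/34 = 0.205882, Q = 1/34 = 0.029412.
d = −0.5·ln(0.558824) − 0.25·ln(0.941176) = −0.5·(-0.581921) − 0.25·(-0.060625) = 0.3061.

0.3061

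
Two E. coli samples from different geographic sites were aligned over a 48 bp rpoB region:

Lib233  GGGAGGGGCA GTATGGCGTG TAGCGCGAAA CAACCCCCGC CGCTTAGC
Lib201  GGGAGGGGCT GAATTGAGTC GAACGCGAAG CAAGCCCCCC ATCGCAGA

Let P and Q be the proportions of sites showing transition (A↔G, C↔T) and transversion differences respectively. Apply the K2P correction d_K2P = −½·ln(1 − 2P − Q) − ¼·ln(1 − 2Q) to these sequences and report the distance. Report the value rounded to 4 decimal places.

The sequences differ at positions 10 (A/T, transversion), 12 (T/A, transversion), 15 (G/T, transversion), 17 (C/A, transversion), 20 (G/C, transversion), 21 (T/G, transversion), 23 (G/A, transition), 30 (A/G, transition), 34 (C/G, transversion), 39 (G/C, transversion), 41 (C/A, transversion), 42 (G/T, transversion), 44 (T/G, transversion), 45 (T/C, transition), 48 (C/A, transversion).
Of the 15 differences, 3 transitions and 12 transversions over 48 sites: P = 3/48 = 0.062500, Q = 12/48 = 0.250000.
d = −0.5·ln(0.625000) − 0.25·ln(0.500000) = −0.5·(-0.470004) − 0.25·(-0.693147) = 0.4083.

0.4083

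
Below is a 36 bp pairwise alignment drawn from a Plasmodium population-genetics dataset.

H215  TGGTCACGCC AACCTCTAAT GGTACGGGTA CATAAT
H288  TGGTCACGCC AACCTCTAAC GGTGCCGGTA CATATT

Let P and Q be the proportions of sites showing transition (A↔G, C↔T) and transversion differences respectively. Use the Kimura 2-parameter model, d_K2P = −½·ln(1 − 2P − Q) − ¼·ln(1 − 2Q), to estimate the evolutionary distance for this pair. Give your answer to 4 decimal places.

Differing sites — 20:T/C (Ti); 24:A/G (Ti); 26:G/C (Tv); 35:A/T (Tv).
Of the 4 differences, 2 transitions and 2 transversions over 36 sites: P = 2/36 = 0.055556, Q = 2/36 = 0.055556.
d = −0.5·ln(0.833332) − 0.25·ln(0.888888) = −0.5·(-0.182323) − 0.25·(-0.117784) = 0.1206.

0.1206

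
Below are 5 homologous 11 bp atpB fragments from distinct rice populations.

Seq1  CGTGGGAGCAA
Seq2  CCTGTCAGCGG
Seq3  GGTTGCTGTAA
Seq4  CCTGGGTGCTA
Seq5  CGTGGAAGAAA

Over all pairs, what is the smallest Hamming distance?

Pairwise Hamming distances:
  Seq1 vs Seq2: 5
  Seq1 vs Seq3: 5
  Seq1 vs Seq4: 3
  Seq1 vs Seq5: 2
  Seq2 vs Seq3: 8
  Seq2 vs Seq4: 5
  Seq2 vs Seq5: 6
  Seq3 vs Seq4: 6
  Seq3 vs Seq5: 5
  Seq4 vs Seq5: 5
The smallest is 2, between Seq1 and Seq5.

2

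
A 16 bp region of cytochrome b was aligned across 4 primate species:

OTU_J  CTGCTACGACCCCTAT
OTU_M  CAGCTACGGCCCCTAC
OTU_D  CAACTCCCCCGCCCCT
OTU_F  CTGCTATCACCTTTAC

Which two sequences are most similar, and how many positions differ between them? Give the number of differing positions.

Pairwise Hamming distances:
  OTU_J vs OTU_M: 3
  OTU_J vs OTU_D: 8
  OTU_J vs OTU_F: 5
  OTU_M vs OTU_D: 8
  OTU_M vs OTU_F: 6
  OTU_D vs OTU_F: 11
The smallest is 3, between OTU_J and OTU_M.

3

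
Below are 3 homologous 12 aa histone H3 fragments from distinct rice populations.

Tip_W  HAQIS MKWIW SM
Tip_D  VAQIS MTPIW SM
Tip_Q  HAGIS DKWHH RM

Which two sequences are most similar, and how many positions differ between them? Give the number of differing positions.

3

Pairwise Hamming distances:
  Tip_W vs Tip_D: 3
  Tip_W vs Tip_Q: 5
  Tip_D vs Tip_Q: 8
The smallest is 3, between Tip_W and Tip_D.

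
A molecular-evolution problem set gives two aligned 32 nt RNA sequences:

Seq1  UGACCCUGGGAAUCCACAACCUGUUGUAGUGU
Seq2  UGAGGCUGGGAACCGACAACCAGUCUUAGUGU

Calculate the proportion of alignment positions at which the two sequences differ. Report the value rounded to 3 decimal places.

Differing sites — 4:C/G; 5:C/G; 13:U/C; 15:C/G; 22:U/A; 25:U/C; 26:G/U.
There are 7 differences over 32 sites, so p = 7/32 = 0.219.

0.219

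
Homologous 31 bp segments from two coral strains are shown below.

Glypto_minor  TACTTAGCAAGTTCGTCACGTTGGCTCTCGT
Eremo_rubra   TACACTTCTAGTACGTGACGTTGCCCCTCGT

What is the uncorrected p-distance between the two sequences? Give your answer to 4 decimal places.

0.2903

Differing sites — 4:T/A; 5:T/C; 6:A/T; 7:G/T; 9:A/T; 13:T/A; 17:C/G; 24:G/C; 26:T/C.
There are 9 differences over 31 sites, so p = 9/31 = 0.2903.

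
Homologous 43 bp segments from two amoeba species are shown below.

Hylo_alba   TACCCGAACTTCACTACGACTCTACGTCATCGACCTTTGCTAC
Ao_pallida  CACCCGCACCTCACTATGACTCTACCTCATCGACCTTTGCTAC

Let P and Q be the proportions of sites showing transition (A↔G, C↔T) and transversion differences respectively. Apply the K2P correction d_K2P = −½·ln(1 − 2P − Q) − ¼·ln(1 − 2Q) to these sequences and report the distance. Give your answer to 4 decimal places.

The sequences differ at positions 1 (T/C, transition), 7 (A/C, transversion), 10 (T/C, transition), 17 (C/T, transition), 26 (G/C, transversion).
Of the 5 differences, 3 transitions and 2 transversions over 43 sites: P = 3/43 = 0.069767, Q = 2/43 = 0.046512.
d = −0.5·ln(0.813954) − 0.25·ln(0.906976) = −0.5·(-0.205851) − 0.25·(-0.097639) = 0.1273.

0.1273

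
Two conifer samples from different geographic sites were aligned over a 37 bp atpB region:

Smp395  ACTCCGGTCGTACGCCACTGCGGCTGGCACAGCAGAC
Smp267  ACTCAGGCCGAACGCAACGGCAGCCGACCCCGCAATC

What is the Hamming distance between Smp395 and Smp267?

Mismatches occur at site 5 (C→A), site 8 (T→C), site 11 (T→A), site 16 (C→A), site 19 (T→G), site 22 (G→A), site 25 (T→C), site 27 (G→A), site 29 (A→C), site 31 (A→C), site 35 (G→A), site 36 (A→T).
That gives 12 mismatches out of 37 aligned sites, so the Hamming distance is 12.

12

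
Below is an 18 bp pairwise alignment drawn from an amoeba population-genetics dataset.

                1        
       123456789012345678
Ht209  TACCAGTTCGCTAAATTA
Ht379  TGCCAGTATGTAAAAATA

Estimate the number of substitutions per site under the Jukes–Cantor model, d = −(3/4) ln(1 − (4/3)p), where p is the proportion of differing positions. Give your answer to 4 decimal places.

0.4408

The sequences differ at positions 2 (A/G), 8 (T/A), 9 (C/T), 11 (C/T), 12 (T/A), 16 (T/A).
p = 6/18 = 0.333333.
d = −0.75 · ln(1 − (4/3)·0.333333) = −0.75 · ln(0.555556) = −0.75 · (-0.587786) = 0.4408.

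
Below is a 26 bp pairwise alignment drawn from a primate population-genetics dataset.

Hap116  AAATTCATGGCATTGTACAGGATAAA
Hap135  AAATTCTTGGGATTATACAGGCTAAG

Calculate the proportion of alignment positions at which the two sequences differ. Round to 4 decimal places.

The sequences differ at positions 7 (A/T), 11 (C/G), 15 (G/A), 22 (A/C), 26 (A/G).
There are 5 differences over 26 sites, so p = 5/26 = 0.1923.

0.1923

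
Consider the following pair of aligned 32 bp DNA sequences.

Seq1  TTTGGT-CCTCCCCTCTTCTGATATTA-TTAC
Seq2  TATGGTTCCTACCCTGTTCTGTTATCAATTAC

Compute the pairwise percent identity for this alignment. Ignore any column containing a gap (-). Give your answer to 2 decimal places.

Excluding the 2 gap columns leaves 30 comparable sites.
The sequences differ at positions 2 (T/A), 11 (C/A), 16 (C/G), 22 (A/T), 26 (T/C).
25 of the 30 comparable sites match, so the percent identity is 25/30 × 100 = 83.33%.

83.33%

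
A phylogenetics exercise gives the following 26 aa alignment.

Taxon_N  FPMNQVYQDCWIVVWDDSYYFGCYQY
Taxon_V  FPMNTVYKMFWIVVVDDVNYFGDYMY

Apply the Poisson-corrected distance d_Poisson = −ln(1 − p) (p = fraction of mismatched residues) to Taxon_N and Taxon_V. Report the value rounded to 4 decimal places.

Mismatches occur at site 5 (Q↔T), site 8 (Q↔K), site 9 (D↔M), site 10 (C↔F), site 15 (W↔V), site 18 (S↔V), site 19 (Y↔N), site 23 (C↔D), site 25 (Q↔M).
p = 9/26 = 0.346154.
d = −ln(1 − 0.346154) = −ln(0.653846) = 0.4249.

0.4249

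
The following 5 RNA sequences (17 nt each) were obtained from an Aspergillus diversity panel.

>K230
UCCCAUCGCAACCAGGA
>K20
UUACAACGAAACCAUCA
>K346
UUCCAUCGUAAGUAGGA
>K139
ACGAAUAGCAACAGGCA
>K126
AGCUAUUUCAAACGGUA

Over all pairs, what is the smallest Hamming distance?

4

Pairwise Hamming distances:
  K230 vs K20: 6
  K230 vs K346: 4
  K230 vs K139: 7
  K230 vs K126: 8
  K20 vs K346: 7
  K20 vs K139: 10
  K20 vs K126: 12
  K346 vs K139: 10
  K346 vs K126: 10
  K139 vs K126: 8
The smallest is 4, between K230 and K346.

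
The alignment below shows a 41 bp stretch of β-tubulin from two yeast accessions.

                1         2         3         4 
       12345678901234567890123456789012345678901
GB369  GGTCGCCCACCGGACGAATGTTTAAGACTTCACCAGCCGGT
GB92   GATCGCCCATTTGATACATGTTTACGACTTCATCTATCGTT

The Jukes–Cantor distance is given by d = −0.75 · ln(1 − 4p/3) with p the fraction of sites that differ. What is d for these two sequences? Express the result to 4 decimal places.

0.4121

Mismatches occur at site 2 (G→A), site 10 (C→T), site 11 (C→T), site 12 (G→T), site 15 (C→T), site 16 (G→A), site 17 (A→C), site 25 (A→C), site 33 (C→T), site 35 (A→T), site 36 (G→A), site 37 (C→T), site 40 (G→T).
p = 13/41 = 0.317073.
d = −0.75 · ln(1 − (4/3)·0.317073) = −0.75 · ln(0.577236) = −0.75 · (-0.549504) = 0.4121.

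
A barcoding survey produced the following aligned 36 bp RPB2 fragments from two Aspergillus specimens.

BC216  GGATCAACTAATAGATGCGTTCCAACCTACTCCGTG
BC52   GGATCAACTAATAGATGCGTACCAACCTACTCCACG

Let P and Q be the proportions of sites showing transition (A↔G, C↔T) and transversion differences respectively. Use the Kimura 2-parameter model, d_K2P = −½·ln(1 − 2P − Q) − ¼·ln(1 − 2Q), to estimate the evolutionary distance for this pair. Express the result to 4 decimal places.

0.0891

Differing sites — 21:T/A (Tv); 34:G/A (Ti); 35:T/C (Ti).
Of the 3 differences, 2 transitions and 1 transversion over 36 sites: P = 2/36 = 0.055556, Q = 1/36 = 0.027778.
d = −0.5·ln(0.861110) − 0.25·ln(0.944444) = −0.5·(-0.149533) − 0.25·(-0.057159) = 0.0891.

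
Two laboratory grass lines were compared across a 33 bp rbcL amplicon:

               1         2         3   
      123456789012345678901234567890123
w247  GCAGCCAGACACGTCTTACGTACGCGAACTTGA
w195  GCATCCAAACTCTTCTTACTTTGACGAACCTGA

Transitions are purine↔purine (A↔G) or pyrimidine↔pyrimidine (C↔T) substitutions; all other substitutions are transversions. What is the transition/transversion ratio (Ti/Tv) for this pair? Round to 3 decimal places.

0.500

Mismatches occur at site 4 (G/T, transversion), site 8 (G/A, transition), site 11 (A/T, transversion), site 13 (G/T, transversion), site 20 (G/T, transversion), site 22 (A/T, transversion), site 23 (C/G, transversion), site 24 (G/A, transition), site 30 (T/C, transition).
Of the 9 differences, 3 transitions and 6 transversions, so Ti/Tv = 3/6 = 0.500.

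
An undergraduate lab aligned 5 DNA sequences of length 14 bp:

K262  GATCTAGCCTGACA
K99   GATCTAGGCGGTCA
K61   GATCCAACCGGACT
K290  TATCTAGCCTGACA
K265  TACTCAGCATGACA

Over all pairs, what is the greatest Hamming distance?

Pairwise Hamming distances:
  K262 vs K99: 3
  K262 vs K61: 4
  K262 vs K290: 1
  K262 vs K265: 5
  K99 vs K61: 5
  K99 vs K290: 4
  K99 vs K265: 8
  K61 vs K290: 5
  K61 vs K265: 7
  K290 vs K265: 4
The largest is 8, between K99 and K265.

8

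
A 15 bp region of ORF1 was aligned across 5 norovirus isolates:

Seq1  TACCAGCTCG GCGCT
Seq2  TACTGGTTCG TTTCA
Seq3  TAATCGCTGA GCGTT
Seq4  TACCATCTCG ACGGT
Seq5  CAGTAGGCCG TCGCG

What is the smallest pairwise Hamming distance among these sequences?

Pairwise Hamming distances:
  Seq1 vs Seq2: 7
  Seq1 vs Seq3: 6
  Seq1 vs Seq4: 3
  Seq1 vs Seq5: 7
  Seq2 vs Seq3: 10
  Seq2 vs Seq4: 9
  Seq2 vs Seq5: 8
  Seq3 vs Seq4: 8
  Seq3 vs Seq5: 10
  Seq4 vs Seq5: 9
The smallest is 3, between Seq1 and Seq4.

3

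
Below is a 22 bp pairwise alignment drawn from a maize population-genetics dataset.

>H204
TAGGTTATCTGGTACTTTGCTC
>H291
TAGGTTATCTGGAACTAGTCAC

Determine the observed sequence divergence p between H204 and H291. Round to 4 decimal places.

0.2273

The sequences differ at positions 13 (T/A), 17 (T/A), 18 (T/G), 19 (G/T), 21 (T/A).
There are 5 differences over 22 sites, so p = 5/22 = 0.2273.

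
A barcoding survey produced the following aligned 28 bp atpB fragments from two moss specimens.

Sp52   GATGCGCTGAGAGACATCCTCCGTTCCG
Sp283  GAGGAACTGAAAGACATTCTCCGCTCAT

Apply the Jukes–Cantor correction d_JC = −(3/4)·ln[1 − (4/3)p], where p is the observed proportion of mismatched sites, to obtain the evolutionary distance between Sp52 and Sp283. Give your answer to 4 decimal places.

0.3597

The sequences differ at positions 3 (T/G), 5 (C/A), 6 (G/A), 11 (G/A), 18 (C/T), 24 (T/C), 27 (C/A), 28 (G/T).
p = 8/28 = 0.285714.
d = −0.75 · ln(1 − (4/3)·0.285714) = −0.75 · ln(0.619048) = −0.75 · (-0.479572) = 0.3597.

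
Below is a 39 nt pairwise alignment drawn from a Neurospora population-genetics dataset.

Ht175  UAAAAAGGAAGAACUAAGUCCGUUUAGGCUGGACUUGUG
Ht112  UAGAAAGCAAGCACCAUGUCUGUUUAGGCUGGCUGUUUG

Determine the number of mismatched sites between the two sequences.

10

Mismatches occur at site 3 (A→G), site 8 (G→C), site 12 (A→C), site 15 (U→C), site 17 (A→U), site 21 (C→U), site 33 (A→C), site 34 (C→U), site 35 (U→G), site 37 (G→U).
That gives 10 mismatches out of 39 aligned sites, so the Hamming distance is 10.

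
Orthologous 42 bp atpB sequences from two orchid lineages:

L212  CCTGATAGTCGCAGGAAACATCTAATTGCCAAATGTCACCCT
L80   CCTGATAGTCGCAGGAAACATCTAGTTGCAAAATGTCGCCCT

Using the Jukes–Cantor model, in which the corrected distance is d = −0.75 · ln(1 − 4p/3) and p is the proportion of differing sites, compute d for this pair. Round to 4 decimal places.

0.0751

Mismatches occur at site 25 (A/G), site 30 (C/A), site 38 (A/G).
p = 3/42 = 0.071429.
d = −0.75 · ln(1 − (4/3)·0.071429) = −0.75 · ln(0.904761) = −0.75 · (-0.100084) = 0.0751.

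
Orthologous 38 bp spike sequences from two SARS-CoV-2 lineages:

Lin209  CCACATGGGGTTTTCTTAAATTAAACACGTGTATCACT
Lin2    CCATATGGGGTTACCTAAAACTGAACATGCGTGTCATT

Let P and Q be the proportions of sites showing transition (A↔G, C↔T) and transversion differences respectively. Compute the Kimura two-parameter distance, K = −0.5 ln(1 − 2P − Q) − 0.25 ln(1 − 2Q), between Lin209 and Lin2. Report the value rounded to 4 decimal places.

Differing sites — 4:C/T (Ti); 13:T/A (Tv); 14:T/C (Ti); 17:T/A (Tv); 21:T/C (Ti); 23:A/G (Ti); 28:C/T (Ti); 30:T/C (Ti); 33:A/G (Ti); 37:C/T (Ti).
Of the 10 differences, 8 transitions and 2 transversions over 38 sites: P = 8/38 = 0.210526, Q = 2/38 = 0.052632.
d = −0.5·ln(0.526316) − 0.25·ln(0.894736) = −0.5·(-0.641853) − 0.25·(-0.111227) = 0.3487.

0.3487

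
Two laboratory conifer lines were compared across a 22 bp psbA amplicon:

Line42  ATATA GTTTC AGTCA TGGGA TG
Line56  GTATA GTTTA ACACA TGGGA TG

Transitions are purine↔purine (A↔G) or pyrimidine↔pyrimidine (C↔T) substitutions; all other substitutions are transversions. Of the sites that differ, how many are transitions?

The sequences differ at positions 1 (A/G, transition), 10 (C/A, transversion), 12 (G/C, transversion), 13 (T/A, transversion).
Of the 4 differences, 1 transition and 3 transversions, so the answer is 1.

1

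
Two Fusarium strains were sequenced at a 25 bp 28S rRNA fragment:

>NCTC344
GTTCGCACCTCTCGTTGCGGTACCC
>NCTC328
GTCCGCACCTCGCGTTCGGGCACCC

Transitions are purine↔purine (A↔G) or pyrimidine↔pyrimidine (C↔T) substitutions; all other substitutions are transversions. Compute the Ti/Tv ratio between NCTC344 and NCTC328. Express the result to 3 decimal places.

Differing sites — 3:T/C (Ti); 12:T/G (Tv); 17:G/C (Tv); 18:C/G (Tv); 21:T/C (Ti).
Of the 5 differences, 2 transitions and 3 transversions, so Ti/Tv = 2/3 = 0.667.

0.667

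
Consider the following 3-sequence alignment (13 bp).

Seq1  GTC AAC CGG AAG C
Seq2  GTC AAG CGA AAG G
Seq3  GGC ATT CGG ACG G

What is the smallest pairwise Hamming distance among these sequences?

3

Pairwise Hamming distances:
  Seq1 vs Seq2: 3
  Seq1 vs Seq3: 5
  Seq2 vs Seq3: 5
The smallest is 3, between Seq1 and Seq2.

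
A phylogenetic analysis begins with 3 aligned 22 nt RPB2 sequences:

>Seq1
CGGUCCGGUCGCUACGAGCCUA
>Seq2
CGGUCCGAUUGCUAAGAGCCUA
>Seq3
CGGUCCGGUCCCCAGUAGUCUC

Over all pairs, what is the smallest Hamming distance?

3

Pairwise Hamming distances:
  Seq1 vs Seq2: 3
  Seq1 vs Seq3: 6
  Seq2 vs Seq3: 8
The smallest is 3, between Seq1 and Seq2.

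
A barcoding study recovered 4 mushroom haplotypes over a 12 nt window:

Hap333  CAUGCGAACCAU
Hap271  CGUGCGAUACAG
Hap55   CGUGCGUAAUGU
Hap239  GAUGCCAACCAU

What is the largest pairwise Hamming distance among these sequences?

Pairwise Hamming distances:
  Hap333 vs Hap271: 4
  Hap333 vs Hap55: 5
  Hap333 vs Hap239: 2
  Hap271 vs Hap55: 5
  Hap271 vs Hap239: 6
  Hap55 vs Hap239: 7
The largest is 7, between Hap55 and Hap239.

7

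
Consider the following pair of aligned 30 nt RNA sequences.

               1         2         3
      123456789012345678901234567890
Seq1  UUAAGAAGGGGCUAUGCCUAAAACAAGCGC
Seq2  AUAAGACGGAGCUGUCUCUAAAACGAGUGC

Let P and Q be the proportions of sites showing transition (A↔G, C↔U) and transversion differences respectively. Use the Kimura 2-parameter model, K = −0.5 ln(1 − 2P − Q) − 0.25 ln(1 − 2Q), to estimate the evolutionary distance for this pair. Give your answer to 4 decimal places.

0.3398

The sequences differ at positions 1 (U/A, transversion), 7 (A/C, transversion), 10 (G/A, transition), 14 (A/G, transition), 16 (G/C, transversion), 17 (C/U, transition), 25 (A/G, transition), 28 (C/U, transition).
Of the 8 differences, 5 transitions and 3 transversions over 30 sites: P = 5/30 = 0.166667, Q = 3/30 = 0.100000.
d = −0.5·ln(0.566666) − 0.25·ln(0.800000) = −0.5·(-0.567985) − 0.25·(-0.223144) = 0.3398.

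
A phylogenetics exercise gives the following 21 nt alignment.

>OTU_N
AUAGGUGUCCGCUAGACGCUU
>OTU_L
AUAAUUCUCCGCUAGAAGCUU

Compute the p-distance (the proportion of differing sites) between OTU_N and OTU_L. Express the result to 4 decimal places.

Differing sites — 4:G/A; 5:G/U; 7:G/C; 17:C/A.
There are 4 differences over 21 sites, so p = 4/21 = 0.1905.

0.1905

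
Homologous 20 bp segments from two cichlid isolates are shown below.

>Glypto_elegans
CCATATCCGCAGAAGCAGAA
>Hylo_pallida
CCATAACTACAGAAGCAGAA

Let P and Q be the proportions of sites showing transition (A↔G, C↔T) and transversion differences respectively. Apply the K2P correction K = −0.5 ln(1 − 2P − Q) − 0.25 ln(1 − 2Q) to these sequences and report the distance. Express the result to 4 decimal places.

Differing sites — 6:T/A (Tv); 8:C/T (Ti); 9:G/A (Ti).
Of the 3 differences, 2 transitions and 1 transversion over 20 sites: P = 2/20 = 0.100000, Q = 1/20 = 0.050000.
d = −0.5·ln(0.750000) − 0.25·ln(0.900000) = −0.5·(-0.287682) − 0.25·(-0.105361) = 0.1702.

0.1702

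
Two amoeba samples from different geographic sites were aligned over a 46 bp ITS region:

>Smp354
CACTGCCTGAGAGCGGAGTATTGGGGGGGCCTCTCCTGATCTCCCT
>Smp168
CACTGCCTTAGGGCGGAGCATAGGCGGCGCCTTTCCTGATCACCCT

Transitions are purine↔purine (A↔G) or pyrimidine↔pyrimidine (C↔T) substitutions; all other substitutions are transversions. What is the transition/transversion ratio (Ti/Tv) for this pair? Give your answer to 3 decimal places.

0.600

The sequences differ at positions 9 (G/T, transversion), 12 (A/G, transition), 19 (T/C, transition), 22 (T/A, transversion), 25 (G/C, transversion), 28 (G/C, transversion), 33 (C/T, transition), 42 (T/A, transversion).
Of the 8 differences, 3 transitions and 5 transversions, so Ti/Tv = 3/5 = 0.600.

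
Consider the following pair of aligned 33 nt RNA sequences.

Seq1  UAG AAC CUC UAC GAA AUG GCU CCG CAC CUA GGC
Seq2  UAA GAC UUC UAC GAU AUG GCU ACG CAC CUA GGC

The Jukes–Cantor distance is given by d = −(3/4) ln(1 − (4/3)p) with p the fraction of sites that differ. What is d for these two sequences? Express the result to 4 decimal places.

The sequences differ at positions 3 (G/A), 4 (A/G), 7 (C/U), 15 (A/U), 22 (C/A).
p = 5/33 = 0.151515.
d = −0.75 · ln(1 − (4/3)·0.151515) = −0.75 · ln(0.797980) = −0.75 · (-0.225672) = 0.1693.

0.1693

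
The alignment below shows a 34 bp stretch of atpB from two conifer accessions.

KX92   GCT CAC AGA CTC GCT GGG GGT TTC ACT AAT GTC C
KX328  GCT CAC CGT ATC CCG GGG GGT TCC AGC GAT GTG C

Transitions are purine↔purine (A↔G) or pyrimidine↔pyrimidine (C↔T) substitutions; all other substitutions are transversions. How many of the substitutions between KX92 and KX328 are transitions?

Differing sites — 7:A/C (Tv); 9:A/T (Tv); 10:C/A (Tv); 13:G/C (Tv); 15:T/G (Tv); 23:T/C (Ti); 26:C/G (Tv); 27:T/C (Ti); 28:A/G (Ti); 33:C/G (Tv).
Of the 10 differences, 3 transitions and 7 transversions, so the answer is 3.

3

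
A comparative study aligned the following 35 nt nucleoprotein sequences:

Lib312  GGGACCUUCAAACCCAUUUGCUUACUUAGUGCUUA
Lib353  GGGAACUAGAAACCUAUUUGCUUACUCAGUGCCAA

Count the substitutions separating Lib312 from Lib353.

7

The sequences differ at positions 5 (C/A), 8 (U/A), 9 (C/G), 15 (C/U), 27 (U/C), 33 (U/C), 34 (U/A).
That gives 7 mismatches out of 35 aligned sites, so the Hamming distance is 7.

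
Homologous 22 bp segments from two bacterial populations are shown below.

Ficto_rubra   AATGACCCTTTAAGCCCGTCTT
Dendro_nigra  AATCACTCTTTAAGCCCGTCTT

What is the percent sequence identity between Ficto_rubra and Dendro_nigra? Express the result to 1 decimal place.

Differing sites — 4:G/C; 7:C/T.
20 of the 22 sites match, so the percent identity is 20/22 × 100 = 90.9%.

90.9%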